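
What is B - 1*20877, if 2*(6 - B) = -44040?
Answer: 1149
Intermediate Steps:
B = 22026 (B = 6 - ½*(-44040) = 6 + 22020 = 22026)
B - 1*20877 = 22026 - 1*20877 = 22026 - 20877 = 1149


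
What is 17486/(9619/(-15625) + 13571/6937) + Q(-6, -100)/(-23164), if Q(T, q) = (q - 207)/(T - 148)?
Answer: 422567883434128081/32399574081952 ≈ 13042.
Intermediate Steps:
Q(T, q) = (-207 + q)/(-148 + T)
17486/(9619/(-15625) + 13571/6937) + Q(-6, -100)/(-23164) = 17486/(9619/(-15625) + 13571/6937) + ((-207 - 100)/(-148 - 6))/(-23164) = 17486/(9619*(-1/15625) + 13571*(1/6937)) + (-307/(-154))*(-1/23164) = 17486/(-9619/15625 + 13571/6937) - 1/154*(-307)*(-1/23164) = 17486/(145319872/108390625) + (307/154)*(-1/23164) = 17486*(108390625/145319872) - 307/3567256 = 947659234375/72659936 - 307/3567256 = 422567883434128081/32399574081952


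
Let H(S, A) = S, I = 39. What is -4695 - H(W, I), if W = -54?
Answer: -4641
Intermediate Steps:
-4695 - H(W, I) = -4695 - 1*(-54) = -4695 + 54 = -4641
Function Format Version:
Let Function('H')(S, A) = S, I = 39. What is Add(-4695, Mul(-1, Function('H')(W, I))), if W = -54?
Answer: -4641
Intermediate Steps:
Add(-4695, Mul(-1, Function('H')(W, I))) = Add(-4695, Mul(-1, -54)) = Add(-4695, 54) = -4641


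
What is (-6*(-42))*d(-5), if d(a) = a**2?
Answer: 6300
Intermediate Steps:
(-6*(-42))*d(-5) = -6*(-42)*(-5)**2 = 252*25 = 6300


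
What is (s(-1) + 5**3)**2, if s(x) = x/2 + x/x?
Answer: 63001/4 ≈ 15750.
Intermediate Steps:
s(x) = 1 + x/2 (s(x) = x*(1/2) + 1 = x/2 + 1 = 1 + x/2)
(s(-1) + 5**3)**2 = ((1 + (1/2)*(-1)) + 5**3)**2 = ((1 - 1/2) + 125)**2 = (1/2 + 125)**2 = (251/2)**2 = 63001/4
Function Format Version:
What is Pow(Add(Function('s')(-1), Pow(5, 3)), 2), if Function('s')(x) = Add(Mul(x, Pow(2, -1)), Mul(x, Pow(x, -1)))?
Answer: Rational(63001, 4) ≈ 15750.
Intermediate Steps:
Function('s')(x) = Add(1, Mul(Rational(1, 2), x)) (Function('s')(x) = Add(Mul(x, Rational(1, 2)), 1) = Add(Mul(Rational(1, 2), x), 1) = Add(1, Mul(Rational(1, 2), x)))
Pow(Add(Function('s')(-1), Pow(5, 3)), 2) = Pow(Add(Add(1, Mul(Rational(1, 2), -1)), Pow(5, 3)), 2) = Pow(Add(Add(1, Rational(-1, 2)), 125), 2) = Pow(Add(Rational(1, 2), 125), 2) = Pow(Rational(251, 2), 2) = Rational(63001, 4)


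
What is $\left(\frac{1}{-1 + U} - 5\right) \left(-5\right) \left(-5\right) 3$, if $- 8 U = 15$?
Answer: $- \frac{9225}{23} \approx -401.09$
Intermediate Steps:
$U = - \frac{15}{8}$ ($U = \left(- \frac{1}{8}\right) 15 = - \frac{15}{8} \approx -1.875$)
$\left(\frac{1}{-1 + U} - 5\right) \left(-5\right) \left(-5\right) 3 = \left(\frac{1}{-1 - \frac{15}{8}} - 5\right) \left(-5\right) \left(-5\right) 3 = \left(\frac{1}{- \frac{23}{8}} - 5\right) 25 \cdot 3 = \left(- \frac{8}{23} - 5\right) 75 = \left(- \frac{123}{23}\right) 75 = - \frac{9225}{23}$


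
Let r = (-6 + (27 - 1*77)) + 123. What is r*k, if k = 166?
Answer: 11122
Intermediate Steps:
r = 67 (r = (-6 + (27 - 77)) + 123 = (-6 - 50) + 123 = -56 + 123 = 67)
r*k = 67*166 = 11122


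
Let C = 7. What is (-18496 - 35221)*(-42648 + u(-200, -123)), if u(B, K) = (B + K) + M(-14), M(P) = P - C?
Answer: 2309401264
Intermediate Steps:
M(P) = -7 + P (M(P) = P - 1*7 = P - 7 = -7 + P)
u(B, K) = -21 + B + K (u(B, K) = (B + K) + (-7 - 14) = (B + K) - 21 = -21 + B + K)
(-18496 - 35221)*(-42648 + u(-200, -123)) = (-18496 - 35221)*(-42648 + (-21 - 200 - 123)) = -53717*(-42648 - 344) = -53717*(-42992) = 2309401264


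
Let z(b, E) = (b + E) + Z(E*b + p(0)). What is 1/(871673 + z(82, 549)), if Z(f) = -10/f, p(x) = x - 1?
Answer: 45017/39268509158 ≈ 1.1464e-6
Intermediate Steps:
p(x) = -1 + x
z(b, E) = E + b - 10/(-1 + E*b) (z(b, E) = (b + E) - 10/(E*b + (-1 + 0)) = (E + b) - 10/(E*b - 1) = (E + b) - 10/(-1 + E*b) = E + b - 10/(-1 + E*b))
1/(871673 + z(82, 549)) = 1/(871673 + (-10 + (-1 + 549*82)*(549 + 82))/(-1 + 549*82)) = 1/(871673 + (-10 + (-1 + 45018)*631)/(-1 + 45018)) = 1/(871673 + (-10 + 45017*631)/45017) = 1/(871673 + (-10 + 28405727)/45017) = 1/(871673 + (1/45017)*28405717) = 1/(871673 + 28405717/45017) = 1/(39268509158/45017) = 45017/39268509158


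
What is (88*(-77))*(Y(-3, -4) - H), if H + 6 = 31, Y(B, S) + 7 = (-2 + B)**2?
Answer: 47432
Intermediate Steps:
Y(B, S) = -7 + (-2 + B)**2
H = 25 (H = -6 + 31 = 25)
(88*(-77))*(Y(-3, -4) - H) = (88*(-77))*((-7 + (-2 - 3)**2) - 1*25) = -6776*((-7 + (-5)**2) - 25) = -6776*((-7 + 25) - 25) = -6776*(18 - 25) = -6776*(-7) = 47432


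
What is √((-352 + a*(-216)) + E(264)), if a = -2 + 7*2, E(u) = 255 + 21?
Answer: 2*I*√667 ≈ 51.653*I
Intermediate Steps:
E(u) = 276
a = 12 (a = -2 + 14 = 12)
√((-352 + a*(-216)) + E(264)) = √((-352 + 12*(-216)) + 276) = √((-352 - 2592) + 276) = √(-2944 + 276) = √(-2668) = 2*I*√667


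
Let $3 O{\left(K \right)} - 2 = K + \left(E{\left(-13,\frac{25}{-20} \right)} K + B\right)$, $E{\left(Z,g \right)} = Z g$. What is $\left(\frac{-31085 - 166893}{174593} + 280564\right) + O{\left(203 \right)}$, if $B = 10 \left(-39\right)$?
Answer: $\frac{589986305503}{2095116} \approx 2.816 \cdot 10^{5}$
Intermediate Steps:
$B = -390$
$O{\left(K \right)} = - \frac{388}{3} + \frac{23 K}{4}$ ($O{\left(K \right)} = \frac{2}{3} + \frac{K + \left(- 13 \frac{25}{-20} K - 390\right)}{3} = \frac{2}{3} + \frac{K + \left(- 13 \cdot 25 \left(- \frac{1}{20}\right) K - 390\right)}{3} = \frac{2}{3} + \frac{K + \left(\left(-13\right) \left(- \frac{5}{4}\right) K - 390\right)}{3} = \frac{2}{3} + \frac{K + \left(\frac{65 K}{4} - 390\right)}{3} = \frac{2}{3} + \frac{K + \left(-390 + \frac{65 K}{4}\right)}{3} = \frac{2}{3} + \frac{-390 + \frac{69 K}{4}}{3} = \frac{2}{3} + \left(-130 + \frac{23 K}{4}\right) = - \frac{388}{3} + \frac{23 K}{4}$)
$\left(\frac{-31085 - 166893}{174593} + 280564\right) + O{\left(203 \right)} = \left(\frac{-31085 - 166893}{174593} + 280564\right) + \left(- \frac{388}{3} + \frac{23}{4} \cdot 203\right) = \left(\left(-197978\right) \frac{1}{174593} + 280564\right) + \left(- \frac{388}{3} + \frac{4669}{4}\right) = \left(- \frac{197978}{174593} + 280564\right) + \frac{12455}{12} = \frac{48984312474}{174593} + \frac{12455}{12} = \frac{589986305503}{2095116}$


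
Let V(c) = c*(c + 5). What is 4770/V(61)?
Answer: 795/671 ≈ 1.1848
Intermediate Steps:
V(c) = c*(5 + c)
4770/V(61) = 4770/((61*(5 + 61))) = 4770/((61*66)) = 4770/4026 = 4770*(1/4026) = 795/671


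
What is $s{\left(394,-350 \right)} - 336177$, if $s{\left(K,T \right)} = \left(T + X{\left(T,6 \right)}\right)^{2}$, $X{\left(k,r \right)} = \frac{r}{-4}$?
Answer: $- \frac{850499}{4} \approx -2.1262 \cdot 10^{5}$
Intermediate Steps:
$X{\left(k,r \right)} = - \frac{r}{4}$ ($X{\left(k,r \right)} = r \left(- \frac{1}{4}\right) = - \frac{r}{4}$)
$s{\left(K,T \right)} = \left(- \frac{3}{2} + T\right)^{2}$ ($s{\left(K,T \right)} = \left(T - \frac{3}{2}\right)^{2} = \left(- \frac{3}{2} + T\right)^{2}$)
$s{\left(394,-350 \right)} - 336177 = \frac{\left(-3 + 2 \left(-350\right)\right)^{2}}{4} - 336177 = \frac{\left(-3 - 700\right)^{2}}{4} - 336177 = \frac{\left(-703\right)^{2}}{4} - 336177 = \frac{1}{4} \cdot 494209 - 336177 = \frac{494209}{4} - 336177 = - \frac{850499}{4}$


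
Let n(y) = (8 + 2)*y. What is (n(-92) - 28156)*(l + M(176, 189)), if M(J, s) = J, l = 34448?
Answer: -1006727424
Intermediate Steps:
n(y) = 10*y
(n(-92) - 28156)*(l + M(176, 189)) = (10*(-92) - 28156)*(34448 + 176) = (-920 - 28156)*34624 = -29076*34624 = -1006727424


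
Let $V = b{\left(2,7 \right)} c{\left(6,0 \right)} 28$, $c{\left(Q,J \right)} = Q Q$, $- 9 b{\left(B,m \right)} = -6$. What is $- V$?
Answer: $-672$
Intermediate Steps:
$b{\left(B,m \right)} = \frac{2}{3}$ ($b{\left(B,m \right)} = \left(- \frac{1}{9}\right) \left(-6\right) = \frac{2}{3}$)
$c{\left(Q,J \right)} = Q^{2}$
$V = 672$ ($V = \frac{2 \cdot 6^{2}}{3} \cdot 28 = \frac{2}{3} \cdot 36 \cdot 28 = 24 \cdot 28 = 672$)
$- V = \left(-1\right) 672 = -672$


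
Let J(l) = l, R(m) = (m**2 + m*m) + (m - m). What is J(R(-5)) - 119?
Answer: -69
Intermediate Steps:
R(m) = 2*m**2 (R(m) = (m**2 + m**2) + 0 = 2*m**2 + 0 = 2*m**2)
J(R(-5)) - 119 = 2*(-5)**2 - 119 = 2*25 - 119 = 50 - 119 = -69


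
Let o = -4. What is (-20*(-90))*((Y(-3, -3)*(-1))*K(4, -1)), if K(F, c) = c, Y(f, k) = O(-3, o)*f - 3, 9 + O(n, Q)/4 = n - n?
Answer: 189000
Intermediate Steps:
O(n, Q) = -36 (O(n, Q) = -36 + 4*(n - n) = -36 + 4*0 = -36 + 0 = -36)
Y(f, k) = -3 - 36*f (Y(f, k) = -36*f - 3 = -3 - 36*f)
(-20*(-90))*((Y(-3, -3)*(-1))*K(4, -1)) = (-20*(-90))*(((-3 - 36*(-3))*(-1))*(-1)) = 1800*(((-3 + 108)*(-1))*(-1)) = 1800*((105*(-1))*(-1)) = 1800*(-105*(-1)) = 1800*105 = 189000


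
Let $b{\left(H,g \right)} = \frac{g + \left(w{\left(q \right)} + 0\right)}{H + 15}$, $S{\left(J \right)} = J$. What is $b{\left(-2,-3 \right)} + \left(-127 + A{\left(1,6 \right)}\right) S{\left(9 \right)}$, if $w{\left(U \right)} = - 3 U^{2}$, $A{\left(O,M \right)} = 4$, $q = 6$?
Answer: $- \frac{14502}{13} \approx -1115.5$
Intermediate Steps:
$b{\left(H,g \right)} = \frac{-108 + g}{15 + H}$ ($b{\left(H,g \right)} = \frac{g + \left(- 3 \cdot 6^{2} + 0\right)}{H + 15} = \frac{g + \left(\left(-3\right) 36 + 0\right)}{15 + H} = \frac{g + \left(-108 + 0\right)}{15 + H} = \frac{g - 108}{15 + H} = \frac{-108 + g}{15 + H}$)
$b{\left(-2,-3 \right)} + \left(-127 + A{\left(1,6 \right)}\right) S{\left(9 \right)} = \frac{-108 - 3}{15 - 2} + \left(-127 + 4\right) 9 = \frac{1}{13} \left(-111\right) - 1107 = - \frac{111}{13} - 1107 = - \frac{14502}{13}$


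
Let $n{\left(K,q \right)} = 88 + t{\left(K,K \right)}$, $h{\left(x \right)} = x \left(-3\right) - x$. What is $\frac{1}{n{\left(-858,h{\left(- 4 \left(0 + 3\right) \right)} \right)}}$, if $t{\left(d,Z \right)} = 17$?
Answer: $\frac{1}{105} \approx 0.0095238$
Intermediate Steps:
$h{\left(x \right)} = - 4 x$ ($h{\left(x \right)} = - 3 x - x = - 4 x$)
$n{\left(K,q \right)} = 105$ ($n{\left(K,q \right)} = 88 + 17 = 105$)
$\frac{1}{n{\left(-858,h{\left(- 4 \left(0 + 3\right) \right)} \right)}} = \frac{1}{105}$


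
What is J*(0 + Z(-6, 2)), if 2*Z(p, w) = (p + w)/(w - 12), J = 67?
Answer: 67/5 ≈ 13.400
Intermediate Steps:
Z(p, w) = (p + w)/(2*(-12 + w)) (Z(p, w) = ((p + w)/(w - 12))/2 = ((p + w)/(-12 + w))/2 = (p + w)/(2*(-12 + w)))
J*(0 + Z(-6, 2)) = 67*(0 + (-6 + 2)/(2*(-12 + 2))) = 67*(0 + (½)*(-4)/(-10)) = 67*(0 + (½)*(-⅒)*(-4)) = 67*(0 + ⅕) = 67*(⅕) = 67/5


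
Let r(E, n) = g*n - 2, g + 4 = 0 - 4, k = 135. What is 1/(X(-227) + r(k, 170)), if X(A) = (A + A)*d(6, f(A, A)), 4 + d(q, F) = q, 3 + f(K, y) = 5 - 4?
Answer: -1/2270 ≈ -0.00044053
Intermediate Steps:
f(K, y) = -2 (f(K, y) = -3 + (5 - 4) = -3 + 1 = -2)
d(q, F) = -4 + q
g = -8 (g = -4 + (0 - 4) = -4 - 4 = -8)
X(A) = 4*A (X(A) = (A + A)*(-4 + 6) = (2*A)*2 = 4*A)
r(E, n) = -2 - 8*n (r(E, n) = -8*n - 2 = -2 - 8*n)
1/(X(-227) + r(k, 170)) = 1/(4*(-227) + (-2 - 8*170)) = 1/(-908 + (-2 - 1360)) = 1/(-908 - 1362) = 1/(-2270) = -1/2270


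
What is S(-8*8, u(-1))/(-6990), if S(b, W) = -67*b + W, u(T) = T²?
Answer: -4289/6990 ≈ -0.61359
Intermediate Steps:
S(b, W) = W - 67*b
S(-8*8, u(-1))/(-6990) = ((-1)² - (-536)*8)/(-6990) = (1 - 67*(-64))*(-1/6990) = (1 + 4288)*(-1/6990) = 4289*(-1/6990) = -4289/6990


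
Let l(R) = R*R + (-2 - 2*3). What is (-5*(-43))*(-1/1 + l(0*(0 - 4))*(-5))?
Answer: 8385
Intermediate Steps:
l(R) = -8 + R**2 (l(R) = R**2 + (-2 - 6) = R**2 - 8 = -8 + R**2)
(-5*(-43))*(-1/1 + l(0*(0 - 4))*(-5)) = (-5*(-43))*(-1/1 + (-8 + (0*(0 - 4))**2)*(-5)) = 215*(-1*1 + (-8 + (0*(-4))**2)*(-5)) = 215*(-1 + (-8 + 0**2)*(-5)) = 215*(-1 + (-8 + 0)*(-5)) = 215*(-1 - 8*(-5)) = 215*(-1 + 40) = 215*39 = 8385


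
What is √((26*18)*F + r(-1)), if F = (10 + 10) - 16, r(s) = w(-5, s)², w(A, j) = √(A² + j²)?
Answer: √1898 ≈ 43.566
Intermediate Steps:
r(s) = 25 + s² (r(s) = (√((-5)² + s²))² = (√(25 + s²))² = 25 + s²)
F = 4 (F = 20 - 16 = 4)
√((26*18)*F + r(-1)) = √((26*18)*4 + (25 + (-1)²)) = √(468*4 + (25 + 1)) = √(1872 + 26) = √1898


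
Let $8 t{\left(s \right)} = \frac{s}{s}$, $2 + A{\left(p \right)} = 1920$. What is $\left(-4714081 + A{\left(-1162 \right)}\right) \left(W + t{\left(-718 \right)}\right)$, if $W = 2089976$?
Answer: $- \frac{78786465336867}{8} \approx -9.8483 \cdot 10^{12}$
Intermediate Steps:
$A{\left(p \right)} = 1918$ ($A{\left(p \right)} = -2 + 1920 = 1918$)
$t{\left(s \right)} = \frac{1}{8}$ ($t{\left(s \right)} = \frac{s \frac{1}{s}}{8} = \frac{1}{8} \cdot 1 = \frac{1}{8}$)
$\left(-4714081 + A{\left(-1162 \right)}\right) \left(W + t{\left(-718 \right)}\right) = \left(-4714081 + 1918\right) \left(2089976 + \frac{1}{8}\right) = \left(-4712163\right) \frac{16719809}{8} = - \frac{78786465336867}{8}$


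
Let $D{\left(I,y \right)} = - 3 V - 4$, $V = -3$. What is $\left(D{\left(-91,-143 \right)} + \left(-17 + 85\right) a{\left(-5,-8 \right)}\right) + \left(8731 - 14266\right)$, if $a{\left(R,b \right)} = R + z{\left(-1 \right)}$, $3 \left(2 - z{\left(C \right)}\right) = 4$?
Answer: $- \frac{17474}{3} \approx -5824.7$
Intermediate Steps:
$z{\left(C \right)} = \frac{2}{3}$ ($z{\left(C \right)} = 2 - \frac{4}{3} = \frac{2}{3}$)
$D{\left(I,y \right)} = 5$ ($D{\left(I,y \right)} = \left(-3\right) \left(-3\right) - 4 = 9 - 4 = 5$)
$a{\left(R,b \right)} = \frac{2}{3} + R$ ($a{\left(R,b \right)} = R + \frac{2}{3} = \frac{2}{3} + R$)
$\left(D{\left(-91,-143 \right)} + \left(-17 + 85\right) a{\left(-5,-8 \right)}\right) + \left(8731 - 14266\right) = \left(5 + \left(-17 + 85\right) \left(\frac{2}{3} - 5\right)\right) + \left(8731 - 14266\right) = \left(5 + 68 \left(- \frac{13}{3}\right)\right) - 5535 = \left(5 - \frac{884}{3}\right) - 5535 = - \frac{869}{3} - 5535 = - \frac{17474}{3}$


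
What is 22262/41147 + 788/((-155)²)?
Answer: 567268386/988556675 ≈ 0.57384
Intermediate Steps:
22262/41147 + 788/((-155)²) = 22262*(1/41147) + 788/24025 = 22262/41147 + 788*(1/24025) = 22262/41147 + 788/24025 = 567268386/988556675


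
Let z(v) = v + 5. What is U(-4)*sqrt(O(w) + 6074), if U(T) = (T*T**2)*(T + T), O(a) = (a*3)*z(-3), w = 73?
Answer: 2048*sqrt(407) ≈ 41317.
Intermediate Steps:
z(v) = 5 + v
O(a) = 6*a (O(a) = (a*3)*(5 - 3) = (3*a)*2 = 6*a)
U(T) = 2*T**4 (U(T) = T**3*(2*T) = 2*T**4)
U(-4)*sqrt(O(w) + 6074) = (2*(-4)**4)*sqrt(6*73 + 6074) = (2*256)*sqrt(438 + 6074) = 512*sqrt(6512) = 512*(4*sqrt(407)) = 2048*sqrt(407)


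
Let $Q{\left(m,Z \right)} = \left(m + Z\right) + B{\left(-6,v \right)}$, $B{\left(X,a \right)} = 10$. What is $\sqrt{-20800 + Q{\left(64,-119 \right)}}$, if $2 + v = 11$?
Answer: $i \sqrt{20845} \approx 144.38 i$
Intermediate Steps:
$v = 9$ ($v = -2 + 11 = 9$)
$Q{\left(m,Z \right)} = 10 + Z + m$ ($Q{\left(m,Z \right)} = \left(m + Z\right) + 10 = \left(Z + m\right) + 10 = 10 + Z + m$)
$\sqrt{-20800 + Q{\left(64,-119 \right)}} = \sqrt{-20800 + \left(10 - 119 + 64\right)} = \sqrt{-20800 - 45} = \sqrt{-20845} = i \sqrt{20845}$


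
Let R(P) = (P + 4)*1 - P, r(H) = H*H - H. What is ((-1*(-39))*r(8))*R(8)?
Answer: 8736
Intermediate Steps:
r(H) = H² - H
R(P) = 4 (R(P) = (4 + P)*1 - P = (4 + P) - P = 4)
((-1*(-39))*r(8))*R(8) = ((-1*(-39))*(8*(-1 + 8)))*4 = (39*(8*7))*4 = (39*56)*4 = 2184*4 = 8736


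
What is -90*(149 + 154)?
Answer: -27270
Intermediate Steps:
-90*(149 + 154) = -90*303 = -27270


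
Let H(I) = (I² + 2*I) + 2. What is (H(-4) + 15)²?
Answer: 625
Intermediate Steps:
H(I) = 2 + I² + 2*I
(H(-4) + 15)² = ((2 + (-4)² + 2*(-4)) + 15)² = ((2 + 16 - 8) + 15)² = (10 + 15)² = 25² = 625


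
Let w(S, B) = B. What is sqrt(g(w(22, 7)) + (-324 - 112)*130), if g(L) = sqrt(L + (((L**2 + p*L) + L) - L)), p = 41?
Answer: sqrt(-56680 + 7*sqrt(7)) ≈ 238.04*I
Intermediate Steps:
g(L) = sqrt(L**2 + 42*L) (g(L) = sqrt(L + (((L**2 + 41*L) + L) - L)) = sqrt(L + ((L**2 + 42*L) - L)) = sqrt(L + (L**2 + 41*L)) = sqrt(L**2 + 42*L))
sqrt(g(w(22, 7)) + (-324 - 112)*130) = sqrt(sqrt(7*(42 + 7)) + (-324 - 112)*130) = sqrt(sqrt(7*49) - 436*130) = sqrt(sqrt(343) - 56680) = sqrt(7*sqrt(7) - 56680) = sqrt(-56680 + 7*sqrt(7))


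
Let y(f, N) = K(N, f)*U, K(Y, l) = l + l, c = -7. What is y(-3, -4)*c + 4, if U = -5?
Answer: -206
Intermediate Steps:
K(Y, l) = 2*l
y(f, N) = -10*f (y(f, N) = (2*f)*(-5) = -10*f)
y(-3, -4)*c + 4 = -10*(-3)*(-7) + 4 = 30*(-7) + 4 = -210 + 4 = -206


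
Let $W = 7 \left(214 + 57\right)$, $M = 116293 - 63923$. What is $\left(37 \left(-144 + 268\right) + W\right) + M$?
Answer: $58855$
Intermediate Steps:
$M = 52370$ ($M = 116293 - 63923 = 52370$)
$W = 1897$ ($W = 7 \cdot 271 = 1897$)
$\left(37 \left(-144 + 268\right) + W\right) + M = \left(37 \left(-144 + 268\right) + 1897\right) + 52370 = \left(37 \cdot 124 + 1897\right) + 52370 = \left(4588 + 1897\right) + 52370 = 6485 + 52370 = 58855$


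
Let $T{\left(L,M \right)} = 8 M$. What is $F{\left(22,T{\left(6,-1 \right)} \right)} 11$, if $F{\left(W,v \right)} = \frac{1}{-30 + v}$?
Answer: $- \frac{11}{38} \approx -0.28947$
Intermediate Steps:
$F{\left(22,T{\left(6,-1 \right)} \right)} 11 = \frac{1}{-30 + 8 \left(-1\right)} 11 = \frac{1}{-30 - 8} \cdot 11 = \frac{1}{-38} \cdot 11 = \left(- \frac{1}{38}\right) 11 = - \frac{11}{38}$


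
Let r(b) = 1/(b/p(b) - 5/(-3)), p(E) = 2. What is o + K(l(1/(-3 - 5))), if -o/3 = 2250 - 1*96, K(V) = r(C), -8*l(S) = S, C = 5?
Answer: -161544/25 ≈ -6461.8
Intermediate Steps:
r(b) = 1/(5/3 + b/2) (r(b) = 1/(b/2 - 5/(-3)) = 1/(b*(½) - 5*(-⅓)) = 1/(b/2 + 5/3) = 1/(5/3 + b/2))
l(S) = -S/8
K(V) = 6/25 (K(V) = 6/(10 + 3*5) = 6/(10 + 15) = 6/25)
o = -6462 (o = -3*(2250 - 1*96) = -3*(2250 - 96) = -3*2154 = -6462)
o + K(l(1/(-3 - 5))) = -6462 + 6/25 = -161544/25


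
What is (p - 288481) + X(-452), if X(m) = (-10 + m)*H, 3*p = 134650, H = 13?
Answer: -748811/3 ≈ -2.4960e+5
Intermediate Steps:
p = 134650/3 (p = (⅓)*134650 = 134650/3 ≈ 44883.)
X(m) = -130 + 13*m (X(m) = (-10 + m)*13 = -130 + 13*m)
(p - 288481) + X(-452) = (134650/3 - 288481) + (-130 + 13*(-452)) = -730793/3 + (-130 - 5876) = -730793/3 - 6006 = -748811/3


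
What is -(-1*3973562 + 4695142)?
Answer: -721580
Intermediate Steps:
-(-1*3973562 + 4695142) = -(-3973562 + 4695142) = -1*721580 = -721580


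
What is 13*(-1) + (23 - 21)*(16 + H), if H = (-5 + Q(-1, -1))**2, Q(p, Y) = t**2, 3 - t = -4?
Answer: 3891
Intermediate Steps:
t = 7 (t = 3 - 1*(-4) = 3 + 4 = 7)
Q(p, Y) = 49 (Q(p, Y) = 7**2 = 49)
H = 1936 (H = (-5 + 49)**2 = 44**2 = 1936)
13*(-1) + (23 - 21)*(16 + H) = 13*(-1) + (23 - 21)*(16 + 1936) = -13 + 2*1952 = -13 + 3904 = 3891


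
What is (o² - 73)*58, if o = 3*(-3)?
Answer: 464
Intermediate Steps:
o = -9
(o² - 73)*58 = ((-9)² - 73)*58 = (81 - 73)*58 = 8*58 = 464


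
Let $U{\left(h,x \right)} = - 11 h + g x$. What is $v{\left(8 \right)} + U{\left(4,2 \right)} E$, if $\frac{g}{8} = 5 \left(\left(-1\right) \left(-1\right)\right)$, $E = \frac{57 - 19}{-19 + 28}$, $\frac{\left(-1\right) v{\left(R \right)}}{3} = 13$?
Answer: $113$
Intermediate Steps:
$v{\left(R \right)} = -39$ ($v{\left(R \right)} = \left(-3\right) 13 = -39$)
$E = \frac{38}{9} \approx 4.2222$
$g = 40$ ($g = 8 \cdot 5 \left(\left(-1\right) \left(-1\right)\right) = 8 \cdot 5 \cdot 1 = 8 \cdot 5 = 40$)
$U{\left(h,x \right)} = - 11 h + 40 x$
$v{\left(8 \right)} + U{\left(4,2 \right)} E = -39 + \left(\left(-11\right) 4 + 40 \cdot 2\right) \frac{38}{9} = -39 + \left(-44 + 80\right) \frac{38}{9} = -39 + 36 \cdot \frac{38}{9} = -39 + 152 = 113$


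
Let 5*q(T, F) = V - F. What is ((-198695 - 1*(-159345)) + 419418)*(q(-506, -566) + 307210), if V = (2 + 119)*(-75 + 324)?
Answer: 119093927732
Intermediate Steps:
V = 30129 (V = 121*249 = 30129)
q(T, F) = 30129/5 - F/5 (q(T, F) = (30129 - F)/5 = 30129/5 - F/5)
((-198695 - 1*(-159345)) + 419418)*(q(-506, -566) + 307210) = ((-198695 - 1*(-159345)) + 419418)*((30129/5 - ⅕*(-566)) + 307210) = ((-198695 + 159345) + 419418)*((30129/5 + 566/5) + 307210) = (-39350 + 419418)*(6139 + 307210) = 380068*313349 = 119093927732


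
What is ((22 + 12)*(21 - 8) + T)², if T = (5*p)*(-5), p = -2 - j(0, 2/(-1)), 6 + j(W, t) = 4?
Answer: 195364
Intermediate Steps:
j(W, t) = -2 (j(W, t) = -6 + 4 = -2)
p = 0 (p = -2 - 1*(-2) = -2 + 2 = 0)
T = 0 (T = (5*0)*(-5) = 0*(-5) = 0)
((22 + 12)*(21 - 8) + T)² = ((22 + 12)*(21 - 8) + 0)² = (34*13 + 0)² = (442 + 0)² = 442² = 195364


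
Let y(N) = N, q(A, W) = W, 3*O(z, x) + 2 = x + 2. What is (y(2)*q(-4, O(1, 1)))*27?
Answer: 18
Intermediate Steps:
O(z, x) = x/3 (O(z, x) = -⅔ + (x + 2)/3 = -⅔ + (2 + x)/3 = -⅔ + (⅔ + x/3) = x/3)
(y(2)*q(-4, O(1, 1)))*27 = (2*((⅓)*1))*27 = (2*(⅓))*27 = (⅔)*27 = 18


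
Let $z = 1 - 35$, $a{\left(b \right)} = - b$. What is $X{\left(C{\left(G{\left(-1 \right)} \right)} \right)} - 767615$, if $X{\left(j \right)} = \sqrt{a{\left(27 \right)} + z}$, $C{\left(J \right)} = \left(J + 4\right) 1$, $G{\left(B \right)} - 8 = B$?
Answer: $-767615 + i \sqrt{61} \approx -7.6762 \cdot 10^{5} + 7.8102 i$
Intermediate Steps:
$G{\left(B \right)} = 8 + B$
$z = -34$ ($z = 1 - 35 = -34$)
$C{\left(J \right)} = 4 + J$ ($C{\left(J \right)} = \left(4 + J\right) 1 = 4 + J$)
$X{\left(j \right)} = i \sqrt{61}$ ($X{\left(j \right)} = \sqrt{\left(-1\right) 27 - 34} = \sqrt{-27 - 34} = \sqrt{-61} = i \sqrt{61}$)
$X{\left(C{\left(G{\left(-1 \right)} \right)} \right)} - 767615 = i \sqrt{61} - 767615 = -767615 + i \sqrt{61}$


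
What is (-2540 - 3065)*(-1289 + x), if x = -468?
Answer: 9847985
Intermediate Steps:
(-2540 - 3065)*(-1289 + x) = (-2540 - 3065)*(-1289 - 468) = -5605*(-1757) = 9847985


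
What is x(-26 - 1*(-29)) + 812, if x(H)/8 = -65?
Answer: 292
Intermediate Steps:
x(H) = -520 (x(H) = 8*(-65) = -520)
x(-26 - 1*(-29)) + 812 = -520 + 812 = 292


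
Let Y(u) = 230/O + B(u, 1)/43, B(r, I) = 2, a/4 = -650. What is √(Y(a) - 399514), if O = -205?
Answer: I*√1241760372514/1763 ≈ 632.07*I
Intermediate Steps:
a = -2600 (a = 4*(-650) = -2600)
Y(u) = -1896/1763 (Y(u) = 230/(-205) + 2/43 = 230*(-1/205) + 2*(1/43) = -46/41 + 2/43 = -1896/1763)
√(Y(a) - 399514) = √(-1896/1763 - 399514) = √(-704345078/1763) = I*√1241760372514/1763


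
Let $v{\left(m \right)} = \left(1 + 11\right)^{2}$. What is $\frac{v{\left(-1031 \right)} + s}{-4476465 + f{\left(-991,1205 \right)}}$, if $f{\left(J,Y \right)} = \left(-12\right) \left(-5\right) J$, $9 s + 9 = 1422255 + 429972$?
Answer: $- \frac{205946}{4535925} \approx -0.045403$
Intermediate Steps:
$s = 205802$ ($s = -1 + \frac{1422255 + 429972}{9} = -1 + \frac{1}{9} \cdot 1852227 = -1 + 205803 = 205802$)
$f{\left(J,Y \right)} = 60 J$
$v{\left(m \right)} = 144$ ($v{\left(m \right)} = 12^{2} = 144$)
$\frac{v{\left(-1031 \right)} + s}{-4476465 + f{\left(-991,1205 \right)}} = \frac{144 + 205802}{-4476465 + 60 \left(-991\right)} = \frac{205946}{-4476465 - 59460} = \frac{205946}{-4535925} = 205946 \left(- \frac{1}{4535925}\right) = - \frac{205946}{4535925}$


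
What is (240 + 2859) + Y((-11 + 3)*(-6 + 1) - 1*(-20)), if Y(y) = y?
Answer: 3159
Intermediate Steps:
(240 + 2859) + Y((-11 + 3)*(-6 + 1) - 1*(-20)) = (240 + 2859) + ((-11 + 3)*(-6 + 1) - 1*(-20)) = 3099 + (-8*(-5) + 20) = 3099 + (40 + 20) = 3099 + 60 = 3159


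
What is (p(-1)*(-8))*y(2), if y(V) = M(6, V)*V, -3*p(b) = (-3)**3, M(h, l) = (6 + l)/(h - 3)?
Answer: -384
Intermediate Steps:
M(h, l) = (6 + l)/(-3 + h)
p(b) = 9 (p(b) = -1/3*(-3)**3 = -1/3*(-27) = 9)
y(V) = V*(2 + V/3) (y(V) = ((6 + V)/(-3 + 6))*V = ((6 + V)/3)*V = (2 + V/3)*V = V*(2 + V/3))
(p(-1)*(-8))*y(2) = (9*(-8))*((1/3)*2*(6 + 2)) = -24*2*8 = -72*16/3 = -384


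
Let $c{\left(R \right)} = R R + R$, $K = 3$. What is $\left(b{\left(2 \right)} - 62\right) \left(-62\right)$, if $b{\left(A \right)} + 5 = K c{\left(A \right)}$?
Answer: $3038$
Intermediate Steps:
$c{\left(R \right)} = R + R^{2}$ ($c{\left(R \right)} = R^{2} + R = R + R^{2}$)
$b{\left(A \right)} = -5 + 3 A \left(1 + A\right)$
$\left(b{\left(2 \right)} - 62\right) \left(-62\right) = \left(\left(-5 + 3 \cdot 2 \left(1 + 2\right)\right) - 62\right) \left(-62\right) = \left(\left(-5 + 3 \cdot 2 \cdot 3\right) - 62\right) \left(-62\right) = \left(\left(-5 + 18\right) - 62\right) \left(-62\right) = \left(13 - 62\right) \left(-62\right) = \left(-49\right) \left(-62\right) = 3038$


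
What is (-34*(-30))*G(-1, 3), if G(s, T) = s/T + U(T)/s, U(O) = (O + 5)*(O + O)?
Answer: -49300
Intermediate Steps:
U(O) = 2*O*(5 + O) (U(O) = (5 + O)*(2*O) = 2*O*(5 + O))
G(s, T) = s/T + 2*T*(5 + T)/s (G(s, T) = s/T + (2*T*(5 + T))/s = s/T + 2*T*(5 + T)/s)
(-34*(-30))*G(-1, 3) = (-34*(-30))*(((-1)² + 2*3²*(5 + 3))/(3*(-1))) = 1020*((⅓)*(-1)*(1 + 2*9*8)) = 1020*((⅓)*(-1)*(1 + 144)) = 1020*((⅓)*(-1)*145) = 1020*(-145/3) = -49300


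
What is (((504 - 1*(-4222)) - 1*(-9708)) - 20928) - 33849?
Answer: -40343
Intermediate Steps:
(((504 - 1*(-4222)) - 1*(-9708)) - 20928) - 33849 = (((504 + 4222) + 9708) - 20928) - 33849 = ((4726 + 9708) - 20928) - 33849 = (14434 - 20928) - 33849 = -6494 - 33849 = -40343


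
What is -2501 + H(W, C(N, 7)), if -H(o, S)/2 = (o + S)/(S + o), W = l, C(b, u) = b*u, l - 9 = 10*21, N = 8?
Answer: -2503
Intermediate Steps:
l = 219 (l = 9 + 10*21 = 9 + 210 = 219)
W = 219
H(o, S) = -2 (H(o, S) = -2*(o + S)/(S + o) = -2*(S + o)/(S + o) = -2*1 = -2)
-2501 + H(W, C(N, 7)) = -2501 - 2 = -2503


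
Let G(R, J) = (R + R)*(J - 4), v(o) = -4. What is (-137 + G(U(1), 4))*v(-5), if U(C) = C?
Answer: 548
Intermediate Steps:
G(R, J) = 2*R*(-4 + J) (G(R, J) = (2*R)*(-4 + J) = 2*R*(-4 + J))
(-137 + G(U(1), 4))*v(-5) = (-137 + 2*1*(-4 + 4))*(-4) = (-137 + 2*1*0)*(-4) = (-137 + 0)*(-4) = -137*(-4) = 548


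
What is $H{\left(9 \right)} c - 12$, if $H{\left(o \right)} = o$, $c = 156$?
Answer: $1392$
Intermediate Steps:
$H{\left(9 \right)} c - 12 = 9 \cdot 156 - 12 = 1404 - 12 = 1392$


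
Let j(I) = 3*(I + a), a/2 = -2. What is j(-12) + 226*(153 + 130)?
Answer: 63910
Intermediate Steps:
a = -4 (a = 2*(-2) = -4)
j(I) = -12 + 3*I (j(I) = 3*(I - 4) = 3*(-4 + I) = -12 + 3*I)
j(-12) + 226*(153 + 130) = (-12 + 3*(-12)) + 226*(153 + 130) = (-12 - 36) + 226*283 = -48 + 63958 = 63910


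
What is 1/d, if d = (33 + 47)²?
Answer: 1/6400 ≈ 0.00015625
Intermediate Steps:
d = 6400 (d = 80² = 6400)
1/d = 1/6400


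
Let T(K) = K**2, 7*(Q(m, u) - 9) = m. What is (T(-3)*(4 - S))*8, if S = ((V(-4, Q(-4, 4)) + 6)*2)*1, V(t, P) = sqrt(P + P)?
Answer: -576 - 144*sqrt(826)/7 ≈ -1167.2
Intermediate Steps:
Q(m, u) = 9 + m/7
V(t, P) = sqrt(2)*sqrt(P) (V(t, P) = sqrt(2*P) = sqrt(2)*sqrt(P))
S = 12 + 2*sqrt(826)/7 (S = ((sqrt(2)*sqrt(9 + (1/7)*(-4)) + 6)*2)*1 = ((sqrt(2)*sqrt(9 - 4/7) + 6)*2)*1 = ((sqrt(2)*sqrt(59/7) + 6)*2)*1 = ((sqrt(2)*(sqrt(413)/7) + 6)*2)*1 = ((sqrt(826)/7 + 6)*2)*1 = ((6 + sqrt(826)/7)*2)*1 = (12 + 2*sqrt(826)/7)*1 = 12 + 2*sqrt(826)/7 ≈ 20.211)
(T(-3)*(4 - S))*8 = ((-3)**2*(4 - (12 + 2*sqrt(826)/7)))*8 = (9*(4 + (-12 - 2*sqrt(826)/7)))*8 = (9*(-8 - 2*sqrt(826)/7))*8 = (-72 - 18*sqrt(826)/7)*8 = -576 - 144*sqrt(826)/7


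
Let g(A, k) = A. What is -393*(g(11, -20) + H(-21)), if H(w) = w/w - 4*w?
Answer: -37728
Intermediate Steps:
H(w) = 1 - 4*w
-393*(g(11, -20) + H(-21)) = -393*(11 + (1 - 4*(-21))) = -393*(11 + (1 + 84)) = -393*(11 + 85) = -393*96 = -37728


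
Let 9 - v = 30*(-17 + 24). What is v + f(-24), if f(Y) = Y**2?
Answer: 375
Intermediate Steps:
v = -201 (v = 9 - 30*(-17 + 24) = 9 - 30*7 = 9 - 1*210 = 9 - 210 = -201)
v + f(-24) = -201 + (-24)**2 = -201 + 576 = 375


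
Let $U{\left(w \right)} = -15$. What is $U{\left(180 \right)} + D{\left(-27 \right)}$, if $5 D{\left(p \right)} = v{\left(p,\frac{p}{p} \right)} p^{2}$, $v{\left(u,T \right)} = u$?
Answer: $- \frac{19758}{5} \approx -3951.6$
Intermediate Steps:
$D{\left(p \right)} = \frac{p^{3}}{5}$ ($D{\left(p \right)} = \frac{p p^{2}}{5} = \frac{p^{3}}{5}$)
$U{\left(180 \right)} + D{\left(-27 \right)} = -15 + \frac{\left(-27\right)^{3}}{5} = -15 + \frac{1}{5} \left(-19683\right) = -15 - \frac{19683}{5} = - \frac{19758}{5}$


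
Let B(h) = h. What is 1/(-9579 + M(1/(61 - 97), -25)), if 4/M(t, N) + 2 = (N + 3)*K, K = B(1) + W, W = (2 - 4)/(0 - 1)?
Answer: -17/162844 ≈ -0.00010439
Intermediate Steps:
W = 2 (W = -2/(-1) = -2*(-1) = 2)
K = 3 (K = 1 + 2 = 3)
M(t, N) = 4/(7 + 3*N) (M(t, N) = 4/(-2 + (N + 3)*3) = 4/(-2 + (3 + N)*3) = 4/(-2 + (9 + 3*N)) = 4/(7 + 3*N))
1/(-9579 + M(1/(61 - 97), -25)) = 1/(-9579 + 4/(7 + 3*(-25))) = 1/(-9579 + 4/(7 - 75)) = 1/(-9579 + 4/(-68)) = 1/(-9579 + 4*(-1/68)) = 1/(-9579 - 1/17) = 1/(-162844/17) = -17/162844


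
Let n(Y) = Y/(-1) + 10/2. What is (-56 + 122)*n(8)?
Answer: -198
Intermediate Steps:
n(Y) = 5 - Y (n(Y) = Y*(-1) + 10*(½) = -Y + 5 = 5 - Y)
(-56 + 122)*n(8) = (-56 + 122)*(5 - 1*8) = 66*(5 - 8) = 66*(-3) = -198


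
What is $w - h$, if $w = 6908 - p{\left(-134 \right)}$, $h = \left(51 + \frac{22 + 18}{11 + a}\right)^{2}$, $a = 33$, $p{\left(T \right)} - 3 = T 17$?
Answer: $\frac{785102}{121} \approx 6488.4$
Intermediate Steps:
$p{\left(T \right)} = 3 + 17 T$ ($p{\left(T \right)} = 3 + T 17 = 3 + 17 T$)
$h = \frac{326041}{121}$ ($h = \left(51 + \frac{22 + 18}{11 + 33}\right)^{2} = \left(51 + \frac{40}{44}\right)^{2} = \left(51 + 40 \cdot \frac{1}{44}\right)^{2} = \left(51 + \frac{10}{11}\right)^{2} = \left(\frac{571}{11}\right)^{2} = \frac{326041}{121} \approx 2694.6$)
$w = 9183$ ($w = 6908 - \left(3 + 17 \left(-134\right)\right) = 6908 - \left(3 - 2278\right) = 6908 - -2275 = 6908 + 2275 = 9183$)
$w - h = 9183 - \frac{326041}{121} = \frac{785102}{121}$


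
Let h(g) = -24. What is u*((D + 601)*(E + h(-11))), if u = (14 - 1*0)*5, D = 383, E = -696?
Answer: -49593600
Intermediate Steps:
u = 70 (u = (14 + 0)*5 = 14*5 = 70)
u*((D + 601)*(E + h(-11))) = 70*((383 + 601)*(-696 - 24)) = 70*(984*(-720)) = 70*(-708480) = -49593600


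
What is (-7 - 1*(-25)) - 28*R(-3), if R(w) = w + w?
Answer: 186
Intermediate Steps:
R(w) = 2*w
(-7 - 1*(-25)) - 28*R(-3) = (-7 - 1*(-25)) - 56*(-3) = (-7 + 25) - 28*(-6) = 18 + 168 = 186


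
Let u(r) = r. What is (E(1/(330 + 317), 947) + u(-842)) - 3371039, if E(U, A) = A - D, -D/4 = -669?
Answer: -3373610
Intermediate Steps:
D = 2676 (D = -4*(-669) = 2676)
E(U, A) = -2676 + A (E(U, A) = A - 1*2676 = A - 2676 = -2676 + A)
(E(1/(330 + 317), 947) + u(-842)) - 3371039 = ((-2676 + 947) - 842) - 3371039 = (-1729 - 842) - 3371039 = -2571 - 3371039 = -3373610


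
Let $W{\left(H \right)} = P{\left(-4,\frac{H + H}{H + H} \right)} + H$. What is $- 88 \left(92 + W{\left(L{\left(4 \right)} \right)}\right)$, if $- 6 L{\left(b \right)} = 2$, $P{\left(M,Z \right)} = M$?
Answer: $- \frac{23144}{3} \approx -7714.7$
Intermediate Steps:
$L{\left(b \right)} = - \frac{1}{3}$ ($L{\left(b \right)} = \left(- \frac{1}{6}\right) 2 = - \frac{1}{3}$)
$W{\left(H \right)} = -4 + H$
$- 88 \left(92 + W{\left(L{\left(4 \right)} \right)}\right) = - 88 \left(92 - \frac{13}{3}\right) = \left(-88\right) \frac{263}{3} = - \frac{23144}{3}$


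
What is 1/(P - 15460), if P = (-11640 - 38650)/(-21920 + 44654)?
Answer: -11367/175758965 ≈ -6.4674e-5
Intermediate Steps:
P = -25145/11367 (P = -50290/22734 = -50290*1/22734 = -25145/11367 ≈ -2.2121)
1/(P - 15460) = 1/(-25145/11367 - 15460) = 1/(-175758965/11367) = -11367/175758965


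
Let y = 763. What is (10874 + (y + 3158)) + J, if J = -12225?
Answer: 2570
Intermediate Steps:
(10874 + (y + 3158)) + J = (10874 + (763 + 3158)) - 12225 = (10874 + 3921) - 12225 = 14795 - 12225 = 2570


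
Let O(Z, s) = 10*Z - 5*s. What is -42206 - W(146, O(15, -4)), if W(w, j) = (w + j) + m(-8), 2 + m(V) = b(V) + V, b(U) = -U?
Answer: -42520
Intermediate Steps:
O(Z, s) = -5*s + 10*Z
m(V) = -2 (m(V) = -2 + (-V + V) = -2 + 0 = -2)
W(w, j) = -2 + j + w (W(w, j) = (w + j) - 2 = (j + w) - 2 = -2 + j + w)
-42206 - W(146, O(15, -4)) = -42206 - (-2 + (-5*(-4) + 10*15) + 146) = -42206 - (-2 + (20 + 150) + 146) = -42206 - (-2 + 170 + 146) = -42206 - 1*314 = -42206 - 314 = -42520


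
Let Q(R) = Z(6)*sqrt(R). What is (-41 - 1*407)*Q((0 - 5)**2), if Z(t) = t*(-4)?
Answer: 53760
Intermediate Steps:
Z(t) = -4*t
Q(R) = -24*sqrt(R) (Q(R) = (-4*6)*sqrt(R) = -24*sqrt(R))
(-41 - 1*407)*Q((0 - 5)**2) = (-41 - 1*407)*(-24*sqrt((0 - 5)**2)) = (-41 - 407)*(-24*sqrt((-5)**2)) = -(-10752)*sqrt(25) = -(-10752)*5 = -448*(-120) = 53760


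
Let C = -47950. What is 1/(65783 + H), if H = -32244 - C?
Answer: 1/81489 ≈ 1.2272e-5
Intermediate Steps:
H = 15706 (H = -32244 - 1*(-47950) = -32244 + 47950 = 15706)
1/(65783 + H) = 1/(65783 + 15706) = 1/81489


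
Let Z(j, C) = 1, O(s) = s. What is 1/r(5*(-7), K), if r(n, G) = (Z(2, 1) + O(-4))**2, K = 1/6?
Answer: 1/9 ≈ 0.11111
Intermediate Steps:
K = 1/6 ≈ 0.16667
r(n, G) = 9 (r(n, G) = (1 - 4)**2 = (-3)**2 = 9)
1/r(5*(-7), K) = 1/9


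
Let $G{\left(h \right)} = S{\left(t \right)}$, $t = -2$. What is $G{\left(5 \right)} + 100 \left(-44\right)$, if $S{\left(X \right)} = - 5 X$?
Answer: $-4390$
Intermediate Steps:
$G{\left(h \right)} = 10$ ($G{\left(h \right)} = \left(-5\right) \left(-2\right) = 10$)
$G{\left(5 \right)} + 100 \left(-44\right) = 10 + 100 \left(-44\right) = 10 - 4400 = -4390$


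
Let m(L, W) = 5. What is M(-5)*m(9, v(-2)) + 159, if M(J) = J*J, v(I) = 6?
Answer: 284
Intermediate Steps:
M(J) = J²
M(-5)*m(9, v(-2)) + 159 = (-5)²*5 + 159 = 25*5 + 159 = 125 + 159 = 284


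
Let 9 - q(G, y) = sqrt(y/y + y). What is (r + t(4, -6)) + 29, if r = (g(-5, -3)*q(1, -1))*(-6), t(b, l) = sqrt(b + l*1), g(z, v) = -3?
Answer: 191 + I*sqrt(2) ≈ 191.0 + 1.4142*I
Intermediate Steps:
t(b, l) = sqrt(b + l)
q(G, y) = 9 - sqrt(1 + y) (q(G, y) = 9 - sqrt(y/y + y) = 9 - sqrt(1 + y))
r = 162 (r = -3*(9 - sqrt(1 - 1))*(-6) = -3*(9 - sqrt(0))*(-6) = -3*(9 - 1*0)*(-6) = -3*(9 + 0)*(-6) = -3*9*(-6) = -27*(-6) = 162)
(r + t(4, -6)) + 29 = (162 + sqrt(4 - 6)) + 29 = (162 + sqrt(-2)) + 29 = (162 + I*sqrt(2)) + 29 = 191 + I*sqrt(2)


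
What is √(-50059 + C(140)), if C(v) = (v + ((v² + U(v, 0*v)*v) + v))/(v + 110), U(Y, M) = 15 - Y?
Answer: I*√1251237/5 ≈ 223.72*I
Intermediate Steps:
C(v) = (v² + 2*v + v*(15 - v))/(110 + v) (C(v) = (v + ((v² + (15 - v)*v) + v))/(v + 110) = (v + ((v² + v*(15 - v)) + v))/(110 + v) = (v + (v + v² + v*(15 - v)))/(110 + v) = (v² + 2*v + v*(15 - v))/(110 + v))
√(-50059 + C(140)) = √(-50059 + 17*140/(110 + 140)) = √(-50059 + 17*140/250) = √(-50059 + 17*140*(1/250)) = √(-50059 + 238/25) = √(-1251237/25) = I*√1251237/5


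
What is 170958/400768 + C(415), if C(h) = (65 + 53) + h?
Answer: 106890151/200384 ≈ 533.43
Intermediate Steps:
C(h) = 118 + h
170958/400768 + C(415) = 170958/400768 + (118 + 415) = 170958*(1/400768) + 533 = 85479/200384 + 533 = 106890151/200384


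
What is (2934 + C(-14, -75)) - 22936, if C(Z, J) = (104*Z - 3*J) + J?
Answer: -21308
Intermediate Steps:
C(Z, J) = -2*J + 104*Z (C(Z, J) = (-3*J + 104*Z) + J = -2*J + 104*Z)
(2934 + C(-14, -75)) - 22936 = (2934 + (-2*(-75) + 104*(-14))) - 22936 = (2934 + (150 - 1456)) - 22936 = (2934 - 1306) - 22936 = 1628 - 22936 = -21308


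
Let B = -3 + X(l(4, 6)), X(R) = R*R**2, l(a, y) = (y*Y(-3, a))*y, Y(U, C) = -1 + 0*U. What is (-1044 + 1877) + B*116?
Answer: -5411611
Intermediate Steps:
Y(U, C) = -1 (Y(U, C) = -1 + 0 = -1)
l(a, y) = -y**2 (l(a, y) = (y*(-1))*y = (-y)*y = -y**2)
X(R) = R**3
B = -46659 (B = -3 + (-1*6**2)**3 = -3 + (-1*36)**3 = -3 + (-36)**3 = -3 - 46656 = -46659)
(-1044 + 1877) + B*116 = (-1044 + 1877) - 46659*116 = 833 - 5412444 = -5411611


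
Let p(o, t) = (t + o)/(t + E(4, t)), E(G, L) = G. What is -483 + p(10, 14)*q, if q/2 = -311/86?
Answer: -63551/129 ≈ -492.64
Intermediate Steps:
p(o, t) = (o + t)/(4 + t) (p(o, t) = (t + o)/(t + 4) = (o + t)/(4 + t))
q = -311/43 (q = 2*(-311/86) = -311/43 ≈ -7.2326)
-483 + p(10, 14)*q = -483 + ((10 + 14)/(4 + 14))*(-311/43) = -483 + (24/18)*(-311/43) = -483 + ((1/18)*24)*(-311/43) = -483 + (4/3)*(-311/43) = -483 - 1244/129 = -63551/129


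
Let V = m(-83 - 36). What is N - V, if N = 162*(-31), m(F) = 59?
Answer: -5081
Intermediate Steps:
V = 59
N = -5022
N - V = -5022 - 1*59 = -5022 - 59 = -5081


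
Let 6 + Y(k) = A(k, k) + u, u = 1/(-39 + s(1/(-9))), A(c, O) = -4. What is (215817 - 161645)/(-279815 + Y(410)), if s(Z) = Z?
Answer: -19068544/98498409 ≈ -0.19359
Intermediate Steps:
u = -9/352 (u = 1/(-39 + 1/(-9)) = 1/(-39 - 1/9) = 1/(-352/9) = -9/352 ≈ -0.025568)
Y(k) = -3529/352 (Y(k) = -6 + (-4 - 9/352) = -6 - 1417/352 = -3529/352)
(215817 - 161645)/(-279815 + Y(410)) = (215817 - 161645)/(-279815 - 3529/352) = 54172/(-98498409/352) = 54172*(-352/98498409) = -19068544/98498409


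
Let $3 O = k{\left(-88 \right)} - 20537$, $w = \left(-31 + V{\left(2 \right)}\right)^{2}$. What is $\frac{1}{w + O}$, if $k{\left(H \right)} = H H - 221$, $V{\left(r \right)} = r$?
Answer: $- \frac{1}{3497} \approx -0.00028596$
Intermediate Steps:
$k{\left(H \right)} = -221 + H^{2}$ ($k{\left(H \right)} = H^{2} - 221 = -221 + H^{2}$)
$w = 841$ ($w = \left(-31 + 2\right)^{2} = \left(-29\right)^{2} = 841$)
$O = -4338$ ($O = \frac{\left(-221 + \left(-88\right)^{2}\right) - 20537}{3} = \frac{\left(-221 + 7744\right) - 20537}{3} = \frac{7523 - 20537}{3} = \frac{1}{3} \left(-13014\right) = -4338$)
$\frac{1}{w + O} = \frac{1}{841 - 4338} = \frac{1}{-3497} = - \frac{1}{3497}$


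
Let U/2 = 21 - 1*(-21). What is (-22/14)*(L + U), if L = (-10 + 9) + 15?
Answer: -154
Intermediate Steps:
U = 84 (U = 2*(21 - 1*(-21)) = 2*(21 + 21) = 2*42 = 84)
L = 14 (L = -1 + 15 = 14)
(-22/14)*(L + U) = (-22/14)*(14 + 84) = -22*1/14*98 = -11/7*98 = -154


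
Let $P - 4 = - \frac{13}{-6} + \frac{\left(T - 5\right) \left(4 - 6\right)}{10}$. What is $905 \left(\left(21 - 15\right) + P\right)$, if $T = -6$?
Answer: $\frac{78011}{6} \approx 13002.0$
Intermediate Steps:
$P = \frac{251}{30}$ ($P = 4 - \left(- \frac{13}{6} - \frac{\left(-6 - 5\right) \left(4 - 6\right)}{10}\right) = 4 - \left(- \frac{13}{6} - \left(-11\right) \left(-2\right) \frac{1}{10}\right) = 4 + \left(\frac{13}{6} + 22 \cdot \frac{1}{10}\right) = 4 + \left(\frac{13}{6} + \frac{11}{5}\right) = 4 + \frac{131}{30} = \frac{251}{30} \approx 8.3667$)
$905 \left(\left(21 - 15\right) + P\right) = 905 \left(\left(21 - 15\right) + \frac{251}{30}\right) = 905 \left(6 + \frac{251}{30}\right) = 905 \cdot \frac{431}{30} = \frac{78011}{6}$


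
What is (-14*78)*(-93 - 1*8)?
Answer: 110292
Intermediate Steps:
(-14*78)*(-93 - 1*8) = -1092*(-93 - 8) = -1092*(-101) = 110292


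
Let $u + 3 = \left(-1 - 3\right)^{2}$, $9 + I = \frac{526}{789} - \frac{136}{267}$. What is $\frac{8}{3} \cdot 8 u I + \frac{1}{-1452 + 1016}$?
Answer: $- \frac{285486091}{116412} \approx -2452.4$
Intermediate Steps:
$I = - \frac{787}{89}$ ($I = -9 + \left(\frac{526}{789} - \frac{136}{267}\right) = -9 + \left(526 \cdot \frac{1}{789} - \frac{136}{267}\right) = -9 + \left(\frac{2}{3} - \frac{136}{267}\right) = -9 + \frac{14}{89} = - \frac{787}{89} \approx -8.8427$)
$u = 13$ ($u = -3 + \left(-1 - 3\right)^{2} = -3 + \left(-4\right)^{2} = -3 + 16 = 13$)
$\frac{8}{3} \cdot 8 u I + \frac{1}{-1452 + 1016} = \frac{8}{3} \cdot 8 \cdot 13 \left(- \frac{787}{89}\right) + \frac{1}{-1452 + 1016} = 8 \cdot \frac{1}{3} \cdot 8 \cdot 13 \left(- \frac{787}{89}\right) + \frac{1}{-436} = \frac{8}{3} \cdot 8 \cdot 13 \left(- \frac{787}{89}\right) - \frac{1}{436} = \frac{64}{3} \cdot 13 \left(- \frac{787}{89}\right) - \frac{1}{436} = \frac{832}{3} \left(- \frac{787}{89}\right) - \frac{1}{436} = - \frac{654784}{267} - \frac{1}{436} = - \frac{285486091}{116412}$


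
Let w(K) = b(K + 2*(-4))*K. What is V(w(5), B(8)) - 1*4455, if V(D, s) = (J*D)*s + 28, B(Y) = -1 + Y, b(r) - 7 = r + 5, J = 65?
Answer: 16048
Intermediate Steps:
b(r) = 12 + r (b(r) = 7 + (r + 5) = 7 + (5 + r) = 12 + r)
w(K) = K*(4 + K) (w(K) = (12 + (K + 2*(-4)))*K = (12 + (K - 8))*K = (12 + (-8 + K))*K = (4 + K)*K = K*(4 + K))
V(D, s) = 28 + 65*D*s (V(D, s) = (65*D)*s + 28 = 65*D*s + 28 = 28 + 65*D*s)
V(w(5), B(8)) - 1*4455 = (28 + 65*(5*(4 + 5))*(-1 + 8)) - 1*4455 = (28 + 65*(5*9)*7) - 4455 = (28 + 65*45*7) - 4455 = (28 + 20475) - 4455 = 20503 - 4455 = 16048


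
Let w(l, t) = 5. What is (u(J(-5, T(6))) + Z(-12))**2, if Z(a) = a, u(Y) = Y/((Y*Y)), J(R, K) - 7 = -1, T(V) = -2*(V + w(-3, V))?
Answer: 5041/36 ≈ 140.03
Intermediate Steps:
T(V) = -10 - 2*V (T(V) = -2*(V + 5) = -2*(5 + V) = -10 - 2*V)
J(R, K) = 6 (J(R, K) = 7 - 1 = 6)
u(Y) = 1/Y (u(Y) = Y/(Y**2) = Y/Y**2 = 1/Y)
(u(J(-5, T(6))) + Z(-12))**2 = (1/6 - 12)**2 = (-71/6)**2 = 5041/36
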